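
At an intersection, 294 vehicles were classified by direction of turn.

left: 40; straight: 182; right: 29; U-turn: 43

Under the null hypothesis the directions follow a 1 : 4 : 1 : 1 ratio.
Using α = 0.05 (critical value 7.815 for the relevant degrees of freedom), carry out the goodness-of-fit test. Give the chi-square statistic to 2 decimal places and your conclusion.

5.31; do not reject

Ratio total = 7. Expected counts: 294×1/7 = 42, 294×4/7 = 168, 294×1/7 = 42, 294×1/7 = 42.
cat           O        E   (O−E)²/E
left         40       42      0.095
straight    182      168      1.167
right        29       42      4.024
U-turn       43       42      0.024
Sum = 5.31
df = 3. Since 5.31 < 7.815, we do not reject H₀.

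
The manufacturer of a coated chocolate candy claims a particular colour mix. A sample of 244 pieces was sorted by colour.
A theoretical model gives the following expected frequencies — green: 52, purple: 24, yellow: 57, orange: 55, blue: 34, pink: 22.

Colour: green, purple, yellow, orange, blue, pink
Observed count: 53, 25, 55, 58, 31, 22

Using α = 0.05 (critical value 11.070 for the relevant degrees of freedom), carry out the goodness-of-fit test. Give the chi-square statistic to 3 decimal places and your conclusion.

0.559; do not reject

χ² = (53−52)²/52 + (25−24)²/24 + (55−57)²/57 + (58−55)²/55 + (31−34)²/34 + (22−22)²/22
   = 0.0192 + 0.0417 + 0.0702 + 0.1636 + 0.2647 + 0.0000
Sum = 0.559
df = 5. Since 0.559 < 11.070, we do not reject H₀.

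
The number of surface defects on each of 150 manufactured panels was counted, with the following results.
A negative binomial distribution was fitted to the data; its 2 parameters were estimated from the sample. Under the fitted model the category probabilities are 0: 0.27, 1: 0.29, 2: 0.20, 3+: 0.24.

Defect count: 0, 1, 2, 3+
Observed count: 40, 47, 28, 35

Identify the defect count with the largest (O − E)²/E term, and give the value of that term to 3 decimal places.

Expected counts E_i = n·p_i: 150×0.27 = 40.5, 150×0.29 = 43.5, 150×0.20 = 30, 150×0.24 = 36.
cat         O        E   (O−E)²/E
0          40     40.5     0.0062
1          47     43.5     0.2816
2          28       30     0.1333
3+         35       36     0.0278
The largest term is for 1: 0.282.

1, 0.282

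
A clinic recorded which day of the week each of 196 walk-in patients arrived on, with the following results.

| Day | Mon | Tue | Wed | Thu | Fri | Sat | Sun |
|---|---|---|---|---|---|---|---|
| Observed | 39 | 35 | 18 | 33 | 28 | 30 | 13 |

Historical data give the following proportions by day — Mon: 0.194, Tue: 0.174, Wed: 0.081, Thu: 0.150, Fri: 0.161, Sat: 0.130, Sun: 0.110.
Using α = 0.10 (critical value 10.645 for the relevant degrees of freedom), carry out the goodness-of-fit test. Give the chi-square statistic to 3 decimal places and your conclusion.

5.375; do not reject

Expected counts E_i = n·p_i: 196×0.194 = 38.024, 196×0.174 = 34.104, 196×0.081 = 15.876, 196×0.150 = 29.4, 196×0.161 = 31.556, 196×0.130 = 25.48, 196×0.110 = 21.56.
cat         O        E   (O−E)²/E
Mon        39   38.024     0.0251
Tue        35   34.104     0.0235
Wed        18   15.876     0.2842
Thu        33     29.4     0.4408
Fri        28   31.556     0.4007
Sat        30    25.48     0.8018
Sun        13    21.56     3.3986
Sum = 5.375
df = 6. Since 5.375 < 10.645, we do not reject H₀.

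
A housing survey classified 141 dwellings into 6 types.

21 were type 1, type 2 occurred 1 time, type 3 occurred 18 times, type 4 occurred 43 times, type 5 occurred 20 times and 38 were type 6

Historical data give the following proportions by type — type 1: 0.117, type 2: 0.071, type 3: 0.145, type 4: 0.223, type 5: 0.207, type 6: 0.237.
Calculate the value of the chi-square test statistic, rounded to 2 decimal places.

Expected counts E_i = n·p_i: 141×0.117 = 16.497, 141×0.071 = 10.011, 141×0.145 = 20.445, 141×0.223 = 31.443, 141×0.207 = 29.187, 141×0.237 = 33.417.
cat         O        E   (O−E)²/E
type 1     21   16.497      1.229
type 2      1   10.011      8.111
type 3     18   20.445      0.292
type 4     43   31.443      4.248
type 5     20   29.187      2.892
type 6     38   33.417      0.629
Sum = 17.40

17.40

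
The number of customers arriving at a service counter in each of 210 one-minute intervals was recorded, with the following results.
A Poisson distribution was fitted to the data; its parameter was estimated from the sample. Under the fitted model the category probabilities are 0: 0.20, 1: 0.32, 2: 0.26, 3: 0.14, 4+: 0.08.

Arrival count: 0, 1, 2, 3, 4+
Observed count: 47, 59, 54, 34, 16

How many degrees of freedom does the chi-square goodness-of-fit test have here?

3

There are k = 5 categories and 1 parameter estimated from the data, so df = 5 − 1 − 1 = 3.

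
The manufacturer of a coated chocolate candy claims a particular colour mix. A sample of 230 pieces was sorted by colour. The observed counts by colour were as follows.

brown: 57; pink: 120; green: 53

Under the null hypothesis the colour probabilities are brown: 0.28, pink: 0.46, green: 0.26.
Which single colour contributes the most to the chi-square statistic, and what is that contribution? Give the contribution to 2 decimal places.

pink, 1.91

Expected counts E_i = n·p_i: 230×0.28 = 64.4, 230×0.46 = 105.8, 230×0.26 = 59.8.
cat         O        E   (O−E)²/E
brown      57     64.4      0.850
pink      120    105.8      1.906
green      53     59.8      0.773
The largest term is for pink: 1.91.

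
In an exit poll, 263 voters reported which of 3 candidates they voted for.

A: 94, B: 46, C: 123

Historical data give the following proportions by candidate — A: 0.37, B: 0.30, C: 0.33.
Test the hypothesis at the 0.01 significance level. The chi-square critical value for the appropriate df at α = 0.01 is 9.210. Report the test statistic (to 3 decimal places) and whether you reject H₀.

Expected counts E_i = n·p_i: 263×0.37 = 97.31, 263×0.30 = 78.9, 263×0.33 = 86.79.
A: (94 − 97.31)²/97.31 = 10.9561/97.31 = 0.1126
B: (46 − 78.9)²/78.9 = 1082.41/78.9 = 13.7188
C: (123 − 86.79)²/86.79 = 1311.1641/86.79 = 15.1073
Sum = 28.939
df = 2. Since 28.939 > 9.210, we reject H₀.

28.939; reject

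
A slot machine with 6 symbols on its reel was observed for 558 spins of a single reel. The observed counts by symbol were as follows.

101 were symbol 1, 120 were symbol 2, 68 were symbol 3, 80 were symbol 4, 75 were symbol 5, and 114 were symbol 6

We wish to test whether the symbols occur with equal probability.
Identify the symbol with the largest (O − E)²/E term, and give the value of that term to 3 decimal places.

Expected count for each of the 6 categories: 558/6 = 93.
χ² = (101−93)²/93 + (120−93)²/93 + (68−93)²/93 + (80−93)²/93 + (75−93)²/93 + (114−93)²/93
   = 0.6882 + 7.8387 + 6.7204 + 1.8172 + 3.4839 + 4.7419
The largest term is for symbol 2: 7.839.

symbol 2, 7.839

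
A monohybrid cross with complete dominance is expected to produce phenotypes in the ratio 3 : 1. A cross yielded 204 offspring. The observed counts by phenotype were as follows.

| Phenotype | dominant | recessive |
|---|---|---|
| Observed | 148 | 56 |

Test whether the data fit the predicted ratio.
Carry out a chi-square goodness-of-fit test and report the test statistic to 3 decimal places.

0.654

Ratio total = 4. Expected counts: 204×3/4 = 153, 204×1/4 = 51.
cat            O        E   (O−E)²/E
dominant     148      153     0.1634
recessive     56       51     0.4902
Sum = 0.654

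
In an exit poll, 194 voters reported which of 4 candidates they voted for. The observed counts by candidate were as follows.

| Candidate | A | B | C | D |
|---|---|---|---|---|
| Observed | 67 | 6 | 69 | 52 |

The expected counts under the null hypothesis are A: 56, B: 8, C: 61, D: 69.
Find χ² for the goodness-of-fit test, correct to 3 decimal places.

χ² = (67−56)²/56 + (6−8)²/8 + (69−61)²/61 + (52−69)²/69
   = 2.1607 + 0.5000 + 1.0492 + 4.1884
Sum = 7.898

7.898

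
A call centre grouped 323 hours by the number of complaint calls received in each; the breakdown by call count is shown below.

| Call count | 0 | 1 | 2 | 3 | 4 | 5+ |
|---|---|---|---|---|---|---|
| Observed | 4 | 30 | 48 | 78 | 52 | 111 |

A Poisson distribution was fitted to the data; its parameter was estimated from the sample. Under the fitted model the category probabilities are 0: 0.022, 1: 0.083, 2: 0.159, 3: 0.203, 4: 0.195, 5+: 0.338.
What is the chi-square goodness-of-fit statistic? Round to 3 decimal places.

6.260

Expected counts E_i = n·p_i: 323×0.022 = 7.106, 323×0.083 = 26.809, 323×0.159 = 51.357, 323×0.203 = 65.569, 323×0.195 = 62.985, 323×0.338 = 109.174.
0: (4 − 7.106)²/7.106 = 9.647236/7.106 = 1.3576
1: (30 − 26.809)²/26.809 = 10.182481/26.809 = 0.3798
2: (48 − 51.357)²/51.357 = 11.269449/51.357 = 0.2194
3: (78 − 65.569)²/65.569 = 154.529761/65.569 = 2.3568
4: (52 − 62.985)²/62.985 = 120.670225/62.985 = 1.9159
5+: (111 − 109.174)²/109.174 = 3.334276/109.174 = 0.0305
Sum = 6.260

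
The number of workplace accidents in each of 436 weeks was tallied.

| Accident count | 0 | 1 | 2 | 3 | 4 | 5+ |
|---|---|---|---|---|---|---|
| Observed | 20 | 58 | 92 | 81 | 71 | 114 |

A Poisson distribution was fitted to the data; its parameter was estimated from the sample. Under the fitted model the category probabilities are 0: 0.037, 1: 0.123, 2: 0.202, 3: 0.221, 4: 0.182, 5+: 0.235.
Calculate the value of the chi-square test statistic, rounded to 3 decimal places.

Expected counts E_i = n·p_i: 436×0.037 = 16.132, 436×0.123 = 53.628, 436×0.202 = 88.072, 436×0.221 = 96.356, 436×0.182 = 79.352, 436×0.235 = 102.46.
cat         O        E   (O−E)²/E
0          20   16.132     0.9274
1          58   53.628     0.3564
2          92   88.072     0.1752
3          81   96.356     2.4472
4          71   79.352     0.8791
5+        114   102.46     1.2997
Sum = 6.085

6.085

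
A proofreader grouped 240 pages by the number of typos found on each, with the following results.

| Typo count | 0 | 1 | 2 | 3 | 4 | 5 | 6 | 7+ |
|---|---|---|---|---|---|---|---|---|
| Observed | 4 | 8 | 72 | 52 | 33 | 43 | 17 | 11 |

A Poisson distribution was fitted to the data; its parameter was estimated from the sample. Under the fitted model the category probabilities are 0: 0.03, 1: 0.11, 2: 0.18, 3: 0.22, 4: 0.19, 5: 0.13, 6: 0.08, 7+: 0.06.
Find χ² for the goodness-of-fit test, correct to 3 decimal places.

Expected counts E_i = n·p_i: 240×0.03 = 7.2, 240×0.11 = 26.4, 240×0.18 = 43.2, 240×0.22 = 52.8, 240×0.19 = 45.6, 240×0.13 = 31.2, 240×0.08 = 19.2, 240×0.06 = 14.4.
χ² = (4−7.2)²/7.2 + (8−26.4)²/26.4 + (72−43.2)²/43.2 + (52−52.8)²/52.8 + (33−45.6)²/45.6 + (43−31.2)²/31.2 + (17−19.2)²/19.2 + (11−14.4)²/14.4
   = 1.4222 + 12.8242 + 19.2000 + 0.0121 + 3.4816 + 4.4628 + 0.2521 + 0.8028
Sum = 42.458

42.458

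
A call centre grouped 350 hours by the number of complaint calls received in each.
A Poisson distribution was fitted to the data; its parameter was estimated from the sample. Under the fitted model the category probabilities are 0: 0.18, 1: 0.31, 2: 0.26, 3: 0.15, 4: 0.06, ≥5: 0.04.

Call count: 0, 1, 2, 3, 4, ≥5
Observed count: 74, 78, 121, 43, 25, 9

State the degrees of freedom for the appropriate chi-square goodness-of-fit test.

There are k = 6 categories and 1 parameter estimated from the data, so df = 6 − 1 − 1 = 4.

4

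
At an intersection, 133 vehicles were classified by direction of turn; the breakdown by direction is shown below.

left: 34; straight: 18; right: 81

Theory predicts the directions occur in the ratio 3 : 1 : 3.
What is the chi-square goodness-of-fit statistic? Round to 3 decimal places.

19.439

Ratio total = 7. Expected counts: 133×3/7 = 57, 133×1/7 = 19, 133×3/7 = 57.
left: (34 − 57)²/57 = 529/57 = 9.2807
straight: (18 − 19)²/19 = 1/19 = 0.0526
right: (81 − 57)²/57 = 576/57 = 10.1053
Sum = 19.439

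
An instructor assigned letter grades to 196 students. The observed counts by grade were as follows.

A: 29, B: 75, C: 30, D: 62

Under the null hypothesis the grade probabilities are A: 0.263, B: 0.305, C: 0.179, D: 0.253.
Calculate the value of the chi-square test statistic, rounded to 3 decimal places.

17.581

Expected counts E_i = n·p_i: 196×0.263 = 51.548, 196×0.305 = 59.78, 196×0.179 = 35.084, 196×0.253 = 49.588.
χ² = (29−51.548)²/51.548 + (75−59.78)²/59.78 + (30−35.084)²/35.084 + (62−49.588)²/49.588
   = 9.8629 + 3.8750 + 0.7367 + 3.1068
Sum = 17.581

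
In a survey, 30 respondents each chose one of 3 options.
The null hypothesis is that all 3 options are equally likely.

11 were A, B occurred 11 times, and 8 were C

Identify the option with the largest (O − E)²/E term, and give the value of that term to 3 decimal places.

C, 0.400

Under H₀ each category has probability 1/3, so each expected count is 30/3 = 10.
A: (11 − 10)²/10 = 1/10 = 0.1000
B: (11 − 10)²/10 = 1/10 = 0.1000
C: (8 − 10)²/10 = 4/10 = 0.4000
The largest term is for C: 0.400.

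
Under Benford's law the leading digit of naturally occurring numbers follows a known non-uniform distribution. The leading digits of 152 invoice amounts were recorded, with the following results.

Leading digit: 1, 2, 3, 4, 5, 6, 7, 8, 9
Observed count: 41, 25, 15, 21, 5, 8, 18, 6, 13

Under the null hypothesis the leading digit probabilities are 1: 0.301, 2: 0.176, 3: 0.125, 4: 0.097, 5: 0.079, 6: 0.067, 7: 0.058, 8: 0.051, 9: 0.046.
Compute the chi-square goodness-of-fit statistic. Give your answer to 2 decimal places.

23.79

Expected counts E_i = n·p_i: 152×0.301 = 45.752, 152×0.176 = 26.752, 152×0.125 = 19, 152×0.097 = 14.744, 152×0.079 = 12.008, 152×0.067 = 10.184, 152×0.058 = 8.816, 152×0.051 = 7.752, 152×0.046 = 6.992.
1: (41 − 45.752)²/45.752 = 22.581504/45.752 = 0.494
2: (25 − 26.752)²/26.752 = 3.069504/26.752 = 0.115
3: (15 − 19)²/19 = 16/19 = 0.842
4: (21 − 14.744)²/14.744 = 39.137536/14.744 = 2.654
5: (5 − 12.008)²/12.008 = 49.112064/12.008 = 4.090
6: (8 − 10.184)²/10.184 = 4.769856/10.184 = 0.468
7: (18 − 8.816)²/8.816 = 84.345856/8.816 = 9.567
8: (6 − 7.752)²/7.752 = 3.069504/7.752 = 0.396
9: (13 − 6.992)²/6.992 = 36.096064/6.992 = 5.162
Sum = 23.79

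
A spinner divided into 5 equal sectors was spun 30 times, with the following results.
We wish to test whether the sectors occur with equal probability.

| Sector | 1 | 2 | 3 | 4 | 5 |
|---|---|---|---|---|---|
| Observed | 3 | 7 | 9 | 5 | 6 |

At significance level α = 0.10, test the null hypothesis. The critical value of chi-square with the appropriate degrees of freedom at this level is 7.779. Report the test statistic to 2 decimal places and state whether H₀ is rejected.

Under H₀ each category has probability 1/5, so each expected count is 30/5 = 6.
χ² = (3−6)²/6 + (7−6)²/6 + (9−6)²/6 + (5−6)²/6 + (6−6)²/6
   = 1.500 + 0.167 + 1.500 + 0.167 + 0.000
Sum = 3.33
df = 4. Since 3.33 < 7.779, we do not reject H₀.

3.33; do not reject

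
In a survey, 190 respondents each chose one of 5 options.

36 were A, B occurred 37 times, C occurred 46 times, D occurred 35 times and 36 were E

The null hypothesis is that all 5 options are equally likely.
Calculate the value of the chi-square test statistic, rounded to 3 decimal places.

2.158

Expected count for each of the 5 categories: 190/5 = 38.
χ² = (36−38)²/38 + (37−38)²/38 + (46−38)²/38 + (35−38)²/38 + (36−38)²/38
   = 0.1053 + 0.0263 + 1.6842 + 0.2368 + 0.1053
Sum = 2.158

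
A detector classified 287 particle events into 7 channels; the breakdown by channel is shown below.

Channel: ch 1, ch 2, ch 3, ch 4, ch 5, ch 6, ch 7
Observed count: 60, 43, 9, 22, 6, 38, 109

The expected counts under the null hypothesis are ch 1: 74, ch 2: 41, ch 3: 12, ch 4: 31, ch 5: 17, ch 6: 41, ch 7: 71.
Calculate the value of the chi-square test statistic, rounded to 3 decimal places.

cat         O        E   (O−E)²/E
ch 1       60       74     2.6486
ch 2       43       41     0.0976
ch 3        9       12     0.7500
ch 4       22       31     2.6129
ch 5        6       17     7.1176
ch 6       38       41     0.2195
ch 7      109       71    20.3380
Sum = 33.784

33.784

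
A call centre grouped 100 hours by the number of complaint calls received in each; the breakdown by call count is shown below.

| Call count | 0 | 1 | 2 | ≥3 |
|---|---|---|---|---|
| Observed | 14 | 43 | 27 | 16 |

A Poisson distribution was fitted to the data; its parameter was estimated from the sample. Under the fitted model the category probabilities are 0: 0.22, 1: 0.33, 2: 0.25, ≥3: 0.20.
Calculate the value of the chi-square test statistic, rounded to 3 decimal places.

6.899

Expected counts E_i = n·p_i: 100×0.22 = 22, 100×0.33 = 33, 100×0.25 = 25, 100×0.20 = 20.
χ² = (14−22)²/22 + (43−33)²/33 + (27−25)²/25 + (16−20)²/20
   = 2.9091 + 3.0303 + 0.1600 + 0.8000
Sum = 6.899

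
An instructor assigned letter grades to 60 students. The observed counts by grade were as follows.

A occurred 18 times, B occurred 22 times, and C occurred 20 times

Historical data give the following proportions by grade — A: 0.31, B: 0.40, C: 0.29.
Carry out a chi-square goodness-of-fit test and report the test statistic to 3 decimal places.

Expected counts E_i = n·p_i: 60×0.31 = 18.6, 60×0.40 = 24, 60×0.29 = 17.4.
A: (18 − 18.6)²/18.6 = 0.36/18.6 = 0.0194
B: (22 − 24)²/24 = 4/24 = 0.1667
C: (20 − 17.4)²/17.4 = 6.76/17.4 = 0.3885
Sum = 0.575

0.575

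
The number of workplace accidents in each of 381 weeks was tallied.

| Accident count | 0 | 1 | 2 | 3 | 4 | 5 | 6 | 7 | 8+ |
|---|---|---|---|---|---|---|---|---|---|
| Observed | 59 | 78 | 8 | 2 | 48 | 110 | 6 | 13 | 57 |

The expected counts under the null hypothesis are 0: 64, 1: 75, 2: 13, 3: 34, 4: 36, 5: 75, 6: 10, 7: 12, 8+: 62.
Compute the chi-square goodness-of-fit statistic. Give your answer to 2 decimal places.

54.97

χ² = (59−64)²/64 + (78−75)²/75 + (8−13)²/13 + (2−34)²/34 + (48−36)²/36 + (110−75)²/75 + (6−10)²/10 + (13−12)²/12 + (57−62)²/62
   = 0.391 + 0.120 + 1.923 + 30.118 + 4.000 + 16.333 + 1.600 + 0.083 + 0.403
Sum = 54.97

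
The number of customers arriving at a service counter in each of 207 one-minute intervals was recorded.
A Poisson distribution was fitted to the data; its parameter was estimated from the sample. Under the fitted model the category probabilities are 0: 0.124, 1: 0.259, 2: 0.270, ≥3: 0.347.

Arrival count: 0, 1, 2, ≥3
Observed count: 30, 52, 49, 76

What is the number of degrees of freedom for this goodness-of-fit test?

2

There are k = 4 categories and 1 parameter estimated from the data, so df = 4 − 1 − 1 = 2.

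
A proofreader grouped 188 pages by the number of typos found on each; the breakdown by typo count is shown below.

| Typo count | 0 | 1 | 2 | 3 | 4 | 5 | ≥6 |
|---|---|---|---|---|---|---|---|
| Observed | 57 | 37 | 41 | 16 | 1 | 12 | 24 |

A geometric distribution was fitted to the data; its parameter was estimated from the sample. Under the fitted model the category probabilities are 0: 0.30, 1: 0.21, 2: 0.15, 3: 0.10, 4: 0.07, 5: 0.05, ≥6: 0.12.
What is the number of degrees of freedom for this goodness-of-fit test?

5

There are k = 7 categories and 1 parameter estimated from the data, so df = 7 − 1 − 1 = 5.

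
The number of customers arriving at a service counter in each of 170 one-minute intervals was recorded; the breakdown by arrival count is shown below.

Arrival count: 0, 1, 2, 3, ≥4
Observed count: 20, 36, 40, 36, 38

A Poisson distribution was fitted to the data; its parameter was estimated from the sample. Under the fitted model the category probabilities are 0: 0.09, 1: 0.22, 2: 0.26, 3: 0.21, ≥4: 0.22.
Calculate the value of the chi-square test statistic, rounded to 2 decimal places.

1.91

Expected counts E_i = n·p_i: 170×0.09 = 15.3, 170×0.22 = 37.4, 170×0.26 = 44.2, 170×0.21 = 35.7, 170×0.22 = 37.4.
χ² = (20−15.3)²/15.3 + (36−37.4)²/37.4 + (40−44.2)²/44.2 + (36−35.7)²/35.7 + (38−37.4)²/37.4
   = 1.444 + 0.052 + 0.399 + 0.003 + 0.010
Sum = 1.91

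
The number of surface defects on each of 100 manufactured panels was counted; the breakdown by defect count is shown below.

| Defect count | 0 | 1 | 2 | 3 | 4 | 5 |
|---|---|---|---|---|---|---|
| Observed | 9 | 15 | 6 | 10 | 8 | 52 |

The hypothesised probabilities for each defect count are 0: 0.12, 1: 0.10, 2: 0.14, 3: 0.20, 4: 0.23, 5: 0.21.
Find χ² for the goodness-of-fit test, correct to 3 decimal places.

68.366

Expected counts E_i = n·p_i: 100×0.12 = 12, 100×0.10 = 10, 100×0.14 = 14, 100×0.20 = 20, 100×0.23 = 23, 100×0.21 = 21.
cat         O        E   (O−E)²/E
0           9       12     0.7500
1          15       10     2.5000
2           6       14     4.5714
3          10       20     5.0000
4           8       23     9.7826
5          52       21    45.7619
Sum = 68.366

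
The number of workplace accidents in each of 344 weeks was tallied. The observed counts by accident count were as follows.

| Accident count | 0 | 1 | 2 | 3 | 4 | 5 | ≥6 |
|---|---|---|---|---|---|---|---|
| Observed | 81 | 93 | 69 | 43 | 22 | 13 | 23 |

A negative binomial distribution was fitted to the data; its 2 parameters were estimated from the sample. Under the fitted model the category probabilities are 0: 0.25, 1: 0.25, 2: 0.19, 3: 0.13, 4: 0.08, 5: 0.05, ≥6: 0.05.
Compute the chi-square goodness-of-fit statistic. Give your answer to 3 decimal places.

Expected counts E_i = n·p_i: 344×0.25 = 86, 344×0.25 = 86, 344×0.19 = 65.36, 344×0.13 = 44.72, 344×0.08 = 27.52, 344×0.05 = 17.2, 344×0.05 = 17.2.
cat         O        E   (O−E)²/E
0          81       86     0.2907
1          93       86     0.5698
2          69    65.36     0.2027
3          43    44.72     0.0662
4          22    27.52     1.1072
5          13     17.2     1.0256
≥6         23     17.2     1.9558
Sum = 5.218

5.218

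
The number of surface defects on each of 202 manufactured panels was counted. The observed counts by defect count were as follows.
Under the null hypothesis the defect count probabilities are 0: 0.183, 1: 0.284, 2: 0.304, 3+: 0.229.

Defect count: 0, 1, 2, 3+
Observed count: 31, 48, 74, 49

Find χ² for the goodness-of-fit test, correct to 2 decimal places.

Expected counts E_i = n·p_i: 202×0.183 = 36.966, 202×0.284 = 57.368, 202×0.304 = 61.408, 202×0.229 = 46.258.
χ² = (31−36.966)²/36.966 + (48−57.368)²/57.368 + (74−61.408)²/61.408 + (49−46.258)²/46.258
   = 0.963 + 1.530 + 2.582 + 0.163
Sum = 5.24

5.24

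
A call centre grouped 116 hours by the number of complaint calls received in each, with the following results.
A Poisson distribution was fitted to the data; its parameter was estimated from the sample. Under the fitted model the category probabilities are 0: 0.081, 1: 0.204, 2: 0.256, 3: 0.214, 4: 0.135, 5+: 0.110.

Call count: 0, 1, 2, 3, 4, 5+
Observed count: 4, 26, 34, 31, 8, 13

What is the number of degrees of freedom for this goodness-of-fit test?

There are k = 6 categories and 1 parameter estimated from the data, so df = 6 − 1 − 1 = 4.

4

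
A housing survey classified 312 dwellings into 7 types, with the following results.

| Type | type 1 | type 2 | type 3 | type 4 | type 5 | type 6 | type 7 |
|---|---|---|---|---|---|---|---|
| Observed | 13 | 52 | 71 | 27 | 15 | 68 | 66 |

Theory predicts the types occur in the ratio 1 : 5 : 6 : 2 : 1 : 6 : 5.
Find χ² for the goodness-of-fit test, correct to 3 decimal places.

3.111

Ratio total = 26. Expected counts: 312×1/26 = 12, 312×5/26 = 60, 312×6/26 = 72, 312×2/26 = 24, 312×1/26 = 12, 312×6/26 = 72, 312×5/26 = 60.
χ² = (13−12)²/12 + (52−60)²/60 + (71−72)²/72 + (27−24)²/24 + (15−12)²/12 + (68−72)²/72 + (66−60)²/60
   = 0.0833 + 1.0667 + 0.0139 + 0.3750 + 0.7500 + 0.2222 + 0.6000
Sum = 3.111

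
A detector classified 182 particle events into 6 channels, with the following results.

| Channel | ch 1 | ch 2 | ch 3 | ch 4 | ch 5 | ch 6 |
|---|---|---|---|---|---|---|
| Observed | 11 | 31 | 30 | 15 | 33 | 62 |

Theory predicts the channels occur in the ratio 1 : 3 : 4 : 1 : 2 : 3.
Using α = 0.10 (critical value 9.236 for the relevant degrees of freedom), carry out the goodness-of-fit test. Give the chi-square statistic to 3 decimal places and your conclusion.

Ratio total = 14. Expected counts: 182×1/14 = 13, 182×3/14 = 39, 182×4/14 = 52, 182×1/14 = 13, 182×2/14 = 26, 182×3/14 = 39.
χ² = (11−13)²/13 + (31−39)²/39 + (30−52)²/52 + (15−13)²/13 + (33−26)²/26 + (62−39)²/39
   = 0.3077 + 1.6410 + 9.3077 + 0.3077 + 1.8846 + 13.5641
Sum = 27.013
df = 5. Since 27.013 > 9.236, we reject H₀.

27.013; reject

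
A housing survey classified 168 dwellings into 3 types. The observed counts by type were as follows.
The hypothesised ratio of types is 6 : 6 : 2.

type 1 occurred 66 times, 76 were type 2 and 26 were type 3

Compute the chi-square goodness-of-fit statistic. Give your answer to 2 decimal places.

0.89

Ratio total = 14. Expected counts: 168×6/14 = 72, 168×6/14 = 72, 168×2/14 = 24.
type 1: (66 − 72)²/72 = 36/72 = 0.500
type 2: (76 − 72)²/72 = 16/72 = 0.222
type 3: (26 − 24)²/24 = 4/24 = 0.167
Sum = 0.89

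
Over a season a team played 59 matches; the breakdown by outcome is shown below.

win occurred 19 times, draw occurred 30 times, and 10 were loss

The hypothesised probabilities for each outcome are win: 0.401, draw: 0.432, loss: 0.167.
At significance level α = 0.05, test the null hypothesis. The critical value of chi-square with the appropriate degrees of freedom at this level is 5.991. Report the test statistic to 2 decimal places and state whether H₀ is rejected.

1.72; do not reject

Expected counts E_i = n·p_i: 59×0.401 = 23.659, 59×0.432 = 25.488, 59×0.167 = 9.853.
win: (19 − 23.659)²/23.659 = 21.706281/23.659 = 0.917
draw: (30 − 25.488)²/25.488 = 20.358144/25.488 = 0.799
loss: (10 − 9.853)²/9.853 = 0.021609/9.853 = 0.002
Sum = 1.72
df = 2. Since 1.72 < 5.991, we do not reject H₀.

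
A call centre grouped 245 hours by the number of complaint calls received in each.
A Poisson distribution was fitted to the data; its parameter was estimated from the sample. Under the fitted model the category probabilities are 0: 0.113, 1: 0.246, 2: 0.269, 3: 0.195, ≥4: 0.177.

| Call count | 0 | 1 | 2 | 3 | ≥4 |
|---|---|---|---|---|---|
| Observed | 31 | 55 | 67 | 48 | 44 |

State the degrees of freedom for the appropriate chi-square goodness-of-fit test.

There are k = 5 categories and 1 parameter estimated from the data, so df = 5 − 1 − 1 = 3.

3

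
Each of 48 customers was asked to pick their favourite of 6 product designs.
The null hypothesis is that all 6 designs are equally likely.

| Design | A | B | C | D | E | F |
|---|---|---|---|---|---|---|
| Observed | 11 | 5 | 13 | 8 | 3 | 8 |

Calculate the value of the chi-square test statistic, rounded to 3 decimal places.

Under H₀ each category has probability 1/6, so each expected count is 48/6 = 8.
χ² = (11−8)²/8 + (5−8)²/8 + (13−8)²/8 + (8−8)²/8 + (3−8)²/8 + (8−8)²/8
   = 1.1250 + 1.1250 + 3.1250 + 0.0000 + 3.1250 + 0.0000
Sum = 8.500

8.500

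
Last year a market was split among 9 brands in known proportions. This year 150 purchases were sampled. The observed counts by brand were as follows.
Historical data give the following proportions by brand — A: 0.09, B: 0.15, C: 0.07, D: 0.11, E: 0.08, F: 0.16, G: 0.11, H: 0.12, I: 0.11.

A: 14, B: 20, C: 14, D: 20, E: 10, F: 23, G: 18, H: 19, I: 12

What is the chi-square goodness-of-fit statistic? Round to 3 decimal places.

4.000

Expected counts E_i = n·p_i: 150×0.09 = 13.5, 150×0.15 = 22.5, 150×0.07 = 10.5, 150×0.11 = 16.5, 150×0.08 = 12, 150×0.16 = 24, 150×0.11 = 16.5, 150×0.12 = 18, 150×0.11 = 16.5.
cat         O        E   (O−E)²/E
A          14     13.5     0.0185
B          20     22.5     0.2778
C          14     10.5     1.1667
D          20     16.5     0.7424
E          10       12     0.3333
F          23       24     0.0417
G          18     16.5     0.1364
H          19       18     0.0556
I          12     16.5     1.2273
Sum = 4.000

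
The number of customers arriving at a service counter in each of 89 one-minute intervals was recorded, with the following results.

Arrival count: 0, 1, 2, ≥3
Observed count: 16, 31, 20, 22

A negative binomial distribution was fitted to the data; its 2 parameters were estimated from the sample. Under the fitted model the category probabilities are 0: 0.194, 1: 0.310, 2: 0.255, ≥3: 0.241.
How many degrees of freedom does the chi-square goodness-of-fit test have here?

There are k = 4 categories and 2 parameters estimated from the data, so df = 4 − 1 − 2 = 1.

1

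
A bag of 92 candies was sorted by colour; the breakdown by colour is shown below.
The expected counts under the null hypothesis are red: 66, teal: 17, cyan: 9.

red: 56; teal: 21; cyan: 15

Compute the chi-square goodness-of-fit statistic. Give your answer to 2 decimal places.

cat         O        E   (O−E)²/E
red        56       66      1.515
teal       21       17      0.941
cyan       15        9      4.000
Sum = 6.46

6.46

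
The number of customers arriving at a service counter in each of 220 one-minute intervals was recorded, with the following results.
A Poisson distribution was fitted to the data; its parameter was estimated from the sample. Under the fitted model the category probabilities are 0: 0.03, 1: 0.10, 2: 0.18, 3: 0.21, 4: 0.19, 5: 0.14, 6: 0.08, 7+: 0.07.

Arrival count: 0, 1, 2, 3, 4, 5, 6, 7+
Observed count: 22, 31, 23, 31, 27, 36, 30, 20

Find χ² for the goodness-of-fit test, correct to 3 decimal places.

67.803

Expected counts E_i = n·p_i: 220×0.03 = 6.6, 220×0.10 = 22, 220×0.18 = 39.6, 220×0.21 = 46.2, 220×0.19 = 41.8, 220×0.14 = 30.8, 220×0.08 = 17.6, 220×0.07 = 15.4.
cat         O        E   (O−E)²/E
0          22      6.6    35.9333
1          31       22     3.6818
2          23     39.6     6.9586
3          31     46.2     5.0009
4          27     41.8     5.2402
5          36     30.8     0.8779
6          30     17.6     8.7364
7+         20     15.4     1.3740
Sum = 67.803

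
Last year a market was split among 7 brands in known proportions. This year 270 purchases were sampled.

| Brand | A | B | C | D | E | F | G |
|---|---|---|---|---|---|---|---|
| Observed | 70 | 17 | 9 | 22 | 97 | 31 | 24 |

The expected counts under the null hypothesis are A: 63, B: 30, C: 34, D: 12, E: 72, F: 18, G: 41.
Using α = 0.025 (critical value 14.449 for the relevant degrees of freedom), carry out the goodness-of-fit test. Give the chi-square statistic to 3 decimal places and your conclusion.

χ² = (70−63)²/63 + (17−30)²/30 + (9−34)²/34 + (22−12)²/12 + (97−72)²/72 + (31−18)²/18 + (24−41)²/41
   = 0.7778 + 5.6333 + 18.3824 + 8.3333 + 8.6806 + 9.3889 + 7.0488
Sum = 58.245
df = 6. Since 58.245 > 14.449, we reject H₀.

58.245; reject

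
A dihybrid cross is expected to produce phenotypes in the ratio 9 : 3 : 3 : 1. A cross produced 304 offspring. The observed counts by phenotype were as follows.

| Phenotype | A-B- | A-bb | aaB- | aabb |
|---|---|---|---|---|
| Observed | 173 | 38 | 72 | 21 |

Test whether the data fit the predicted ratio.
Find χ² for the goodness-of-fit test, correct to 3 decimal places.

10.515

Ratio total = 16. Expected counts: 304×9/16 = 171, 304×3/16 = 57, 304×3/16 = 57, 304×1/16 = 19.
A-B-: (173 − 171)²/171 = 4/171 = 0.0234
A-bb: (38 − 57)²/57 = 361/57 = 6.3333
aaB-: (72 − 57)²/57 = 225/57 = 3.9474
aabb: (21 − 19)²/19 = 4/19 = 0.2105
Sum = 10.515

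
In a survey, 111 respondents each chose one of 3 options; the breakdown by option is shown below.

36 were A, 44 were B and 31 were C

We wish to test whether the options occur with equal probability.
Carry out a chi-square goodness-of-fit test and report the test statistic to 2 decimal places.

Expected count for each of the 3 categories: 111/3 = 37.
χ² = (36−37)²/37 + (44−37)²/37 + (31−37)²/37
   = 0.027 + 1.324 + 0.973
Sum = 2.32

2.32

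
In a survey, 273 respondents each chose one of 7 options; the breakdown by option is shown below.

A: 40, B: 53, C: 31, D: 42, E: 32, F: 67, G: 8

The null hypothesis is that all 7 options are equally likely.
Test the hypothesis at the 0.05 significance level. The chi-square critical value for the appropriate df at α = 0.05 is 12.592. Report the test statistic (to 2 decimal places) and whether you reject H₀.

52.92; reject

Expected count for each of the 7 categories: 273/7 = 39.
A: (40 − 39)²/39 = 1/39 = 0.026
B: (53 − 39)²/39 = 196/39 = 5.026
C: (31 − 39)²/39 = 64/39 = 1.641
D: (42 − 39)²/39 = 9/39 = 0.231
E: (32 − 39)²/39 = 49/39 = 1.256
F: (67 − 39)²/39 = 784/39 = 20.103
G: (8 − 39)²/39 = 961/39 = 24.641
Sum = 52.92
df = 6. Since 52.92 > 12.592, we reject H₀.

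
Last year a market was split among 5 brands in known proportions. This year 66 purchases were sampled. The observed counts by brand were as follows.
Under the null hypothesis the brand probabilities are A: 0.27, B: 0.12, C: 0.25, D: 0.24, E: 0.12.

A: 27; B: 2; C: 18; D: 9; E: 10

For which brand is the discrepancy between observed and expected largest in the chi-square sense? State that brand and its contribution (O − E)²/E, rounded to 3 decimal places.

A, 4.729

Expected counts E_i = n·p_i: 66×0.27 = 17.82, 66×0.12 = 7.92, 66×0.25 = 16.5, 66×0.24 = 15.84, 66×0.12 = 7.92.
cat         O        E   (O−E)²/E
A          27    17.82     4.7291
B           2     7.92     4.4251
C          18     16.5     0.1364
D           9    15.84     2.9536
E          10     7.92     0.5463
The largest term is for A: 4.729.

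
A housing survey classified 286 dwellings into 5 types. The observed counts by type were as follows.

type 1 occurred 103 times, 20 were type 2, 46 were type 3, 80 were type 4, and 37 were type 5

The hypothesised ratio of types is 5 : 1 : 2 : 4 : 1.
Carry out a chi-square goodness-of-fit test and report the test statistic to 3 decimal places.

Ratio total = 13. Expected counts: 286×5/13 = 110, 286×1/13 = 22, 286×2/13 = 44, 286×4/13 = 88, 286×1/13 = 22.
χ² = (103−110)²/110 + (20−22)²/22 + (46−44)²/44 + (80−88)²/88 + (37−22)²/22
   = 0.4455 + 0.1818 + 0.0909 + 0.7273 + 10.2273
Sum = 11.673

11.673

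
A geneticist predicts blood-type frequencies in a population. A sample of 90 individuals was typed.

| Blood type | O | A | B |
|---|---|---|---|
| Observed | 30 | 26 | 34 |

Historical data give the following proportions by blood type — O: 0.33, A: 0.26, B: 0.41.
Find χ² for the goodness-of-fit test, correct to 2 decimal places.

0.52

Expected counts E_i = n·p_i: 90×0.33 = 29.7, 90×0.26 = 23.4, 90×0.41 = 36.9.
χ² = (30−29.7)²/29.7 + (26−23.4)²/23.4 + (34−36.9)²/36.9
   = 0.003 + 0.289 + 0.228
Sum = 0.52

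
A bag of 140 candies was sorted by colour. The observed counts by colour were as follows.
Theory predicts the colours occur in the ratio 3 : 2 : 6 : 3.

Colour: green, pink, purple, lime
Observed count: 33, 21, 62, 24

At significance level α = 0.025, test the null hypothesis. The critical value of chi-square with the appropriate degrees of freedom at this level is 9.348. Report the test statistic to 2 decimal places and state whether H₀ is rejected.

1.62; do not reject

Ratio total = 14. Expected counts: 140×3/14 = 30, 140×2/14 = 20, 140×6/14 = 60, 140×3/14 = 30.
cat         O        E   (O−E)²/E
green      33       30      0.300
pink       21       20      0.050
purple     62       60      0.067
lime       24       30      1.200
Sum = 1.62
df = 3. Since 1.62 < 9.348, we do not reject H₀.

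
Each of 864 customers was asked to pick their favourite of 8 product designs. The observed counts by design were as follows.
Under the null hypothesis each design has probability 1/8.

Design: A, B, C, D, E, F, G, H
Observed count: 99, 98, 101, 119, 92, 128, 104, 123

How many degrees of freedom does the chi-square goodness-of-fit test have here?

7

There are k = 8 categories and no parameters were estimated from the data, so df = 8 − 1 = 7.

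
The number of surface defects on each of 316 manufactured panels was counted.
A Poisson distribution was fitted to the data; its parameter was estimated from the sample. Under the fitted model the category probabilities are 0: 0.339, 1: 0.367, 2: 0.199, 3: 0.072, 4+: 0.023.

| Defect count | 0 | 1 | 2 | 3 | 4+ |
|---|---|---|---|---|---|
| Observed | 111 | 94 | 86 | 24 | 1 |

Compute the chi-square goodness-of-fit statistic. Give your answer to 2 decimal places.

18.27

Expected counts E_i = n·p_i: 316×0.339 = 107.124, 316×0.367 = 115.972, 316×0.199 = 62.884, 316×0.072 = 22.752, 316×0.023 = 7.268.
χ² = (111−107.124)²/107.124 + (94−115.972)²/115.972 + (86−62.884)²/62.884 + (24−22.752)²/22.752 + (1−7.268)²/7.268
   = 0.140 + 4.163 + 8.497 + 0.068 + 5.406
Sum = 18.27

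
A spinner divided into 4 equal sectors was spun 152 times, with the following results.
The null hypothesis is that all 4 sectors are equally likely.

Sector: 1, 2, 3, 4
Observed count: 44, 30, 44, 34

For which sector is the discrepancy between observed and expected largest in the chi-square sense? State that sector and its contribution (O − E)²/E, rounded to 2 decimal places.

Under H₀ each category has probability 1/4, so each expected count is 152/4 = 38.
χ² = (44−38)²/38 + (30−38)²/38 + (44−38)²/38 + (34−38)²/38
   = 0.947 + 1.684 + 0.947 + 0.421
The largest term is for 2: 1.68.

2, 1.68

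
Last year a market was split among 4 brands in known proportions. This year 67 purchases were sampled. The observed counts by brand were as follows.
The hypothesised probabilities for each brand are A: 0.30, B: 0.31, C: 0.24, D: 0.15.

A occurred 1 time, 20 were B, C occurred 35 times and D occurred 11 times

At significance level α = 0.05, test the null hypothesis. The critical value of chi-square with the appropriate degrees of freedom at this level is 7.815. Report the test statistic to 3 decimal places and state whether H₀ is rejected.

Expected counts E_i = n·p_i: 67×0.30 = 20.1, 67×0.31 = 20.77, 67×0.24 = 16.08, 67×0.15 = 10.05.
A: (1 − 20.1)²/20.1 = 364.81/20.1 = 18.1498
B: (20 − 20.77)²/20.77 = 0.5929/20.77 = 0.0285
C: (35 − 16.08)²/16.08 = 357.9664/16.08 = 22.2616
D: (11 − 10.05)²/10.05 = 0.9025/10.05 = 0.0898
Sum = 40.530
df = 3. Since 40.530 > 7.815, we reject H₀.

40.530; reject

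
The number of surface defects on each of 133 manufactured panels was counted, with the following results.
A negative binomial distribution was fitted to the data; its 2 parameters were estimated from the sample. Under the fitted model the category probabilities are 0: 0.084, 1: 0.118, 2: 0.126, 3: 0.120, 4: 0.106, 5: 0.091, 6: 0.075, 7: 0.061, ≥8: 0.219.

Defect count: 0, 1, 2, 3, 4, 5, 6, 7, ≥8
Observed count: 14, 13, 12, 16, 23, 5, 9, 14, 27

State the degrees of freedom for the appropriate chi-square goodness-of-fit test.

6

There are k = 9 categories and 2 parameters estimated from the data, so df = 9 − 1 − 2 = 6.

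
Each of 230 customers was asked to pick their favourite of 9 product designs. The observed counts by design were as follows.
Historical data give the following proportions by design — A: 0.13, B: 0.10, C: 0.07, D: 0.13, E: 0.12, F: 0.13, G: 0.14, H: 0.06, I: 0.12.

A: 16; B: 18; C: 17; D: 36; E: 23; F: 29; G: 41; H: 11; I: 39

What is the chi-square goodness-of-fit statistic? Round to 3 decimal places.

Expected counts E_i = n·p_i: 230×0.13 = 29.9, 230×0.10 = 23, 230×0.07 = 16.1, 230×0.13 = 29.9, 230×0.12 = 27.6, 230×0.13 = 29.9, 230×0.14 = 32.2, 230×0.06 = 13.8, 230×0.12 = 27.6.
A: (16 − 29.9)²/29.9 = 193.21/29.9 = 6.4619
B: (18 − 23)²/23 = 25/23 = 1.0870
C: (17 − 16.1)²/16.1 = 0.81/16.1 = 0.0503
D: (36 − 29.9)²/29.9 = 37.21/29.9 = 1.2445
E: (23 − 27.6)²/27.6 = 21.16/27.6 = 0.7667
F: (29 − 29.9)²/29.9 = 0.81/29.9 = 0.0271
G: (41 − 32.2)²/32.2 = 77.44/32.2 = 2.4050
H: (11 − 13.8)²/13.8 = 7.84/13.8 = 0.5681
I: (39 − 27.6)²/27.6 = 129.96/27.6 = 4.7087
Sum = 17.319

17.319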